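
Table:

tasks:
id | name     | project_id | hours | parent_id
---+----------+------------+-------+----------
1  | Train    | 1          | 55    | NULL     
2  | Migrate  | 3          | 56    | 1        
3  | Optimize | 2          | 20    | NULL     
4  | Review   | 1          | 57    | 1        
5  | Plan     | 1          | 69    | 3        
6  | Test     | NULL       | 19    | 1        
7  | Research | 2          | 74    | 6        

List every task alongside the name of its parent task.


This is a self-join: tasks is joined to a second copy of itself, matching each row's parent_id to another row's id. Use LEFT JOIN so rows with parent_id=NULL are kept.
  - task 1 (Train): parent_id=NULL -> NULL
  - task 2 (Migrate): parent_id=1 -> Train
  - task 3 (Optimize): parent_id=NULL -> NULL
  - task 4 (Review): parent_id=1 -> Train
  - task 5 (Plan): parent_id=3 -> Optimize
  - task 6 (Test): parent_id=1 -> Train
  - task 7 (Research): parent_id=6 -> Test

SQL:
SELECT a.name AS item, b.name AS parent
FROM tasks a
LEFT JOIN tasks b ON a.parent_id = b.id

Result:
item     | parent  
---------+---------
Train    | NULL    
Migrate  | Train   
Optimize | NULL    
Review   | Train   
Plan     | Optimize
Test     | Train   
Research | Test    


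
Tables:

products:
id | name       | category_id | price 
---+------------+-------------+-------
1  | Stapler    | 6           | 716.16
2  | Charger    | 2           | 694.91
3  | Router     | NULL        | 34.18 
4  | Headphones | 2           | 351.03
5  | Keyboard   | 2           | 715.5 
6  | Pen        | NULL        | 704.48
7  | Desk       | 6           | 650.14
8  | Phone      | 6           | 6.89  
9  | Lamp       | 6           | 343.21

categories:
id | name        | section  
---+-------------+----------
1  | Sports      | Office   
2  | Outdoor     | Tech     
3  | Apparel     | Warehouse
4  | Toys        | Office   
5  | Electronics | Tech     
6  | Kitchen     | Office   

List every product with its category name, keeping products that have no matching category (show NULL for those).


LEFT JOIN keeps every row from products (the left table); where category_id has no match in categories, the category columns become NULL. Walk through each product:
  - product 1 (Stapler): category_id=6 -> matches Kitchen
  - product 2 (Charger): category_id=2 -> matches Outdoor
  - product 3 (Router): category_id=NULL, no match -> kept with NULL
  - product 4 (Headphones): category_id=2 -> matches Outdoor
  - product 5 (Keyboard): category_id=2 -> matches Outdoor
  - product 6 (Pen): category_id=NULL, no match -> kept with NULL
  - product 7 (Desk): category_id=6 -> matches Kitchen
  - product 8 (Phone): category_id=6 -> matches Kitchen
  - product 9 (Lamp): category_id=6 -> matches Kitchen
All 9 rows appear; 2 have NULL category.

SQL:
SELECT a.name, b.name AS category
FROM products a
LEFT JOIN categories b ON a.category_id = b.id

Result:
name       | category
-----------+---------
Stapler    | Kitchen 
Charger    | Outdoor 
Router     | NULL    
Headphones | Outdoor 
Keyboard   | Outdoor 
Pen        | NULL    
Desk       | Kitchen 
Phone      | Kitchen 
Lamp       | Kitchen 


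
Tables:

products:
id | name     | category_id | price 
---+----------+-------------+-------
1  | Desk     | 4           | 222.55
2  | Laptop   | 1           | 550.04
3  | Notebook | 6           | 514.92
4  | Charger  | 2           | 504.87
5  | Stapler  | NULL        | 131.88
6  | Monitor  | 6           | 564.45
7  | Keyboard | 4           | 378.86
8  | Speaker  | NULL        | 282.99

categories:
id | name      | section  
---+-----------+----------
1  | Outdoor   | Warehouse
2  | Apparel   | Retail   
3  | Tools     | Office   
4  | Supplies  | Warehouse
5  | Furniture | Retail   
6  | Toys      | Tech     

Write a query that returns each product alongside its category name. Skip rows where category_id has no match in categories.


INNER JOIN keeps only products rows whose category_id matches an id in categories. Walk through each product:
  - product 1 (Desk): category_id=4 -> matches Supplies
  - product 2 (Laptop): category_id=1 -> matches Outdoor
  - product 3 (Notebook): category_id=6 -> matches Toys
  - product 4 (Charger): category_id=2 -> matches Apparel
  - product 5 (Stapler): category_id=NULL, no match -> dropped
  - product 6 (Monitor): category_id=6 -> matches Toys
  - product 7 (Keyboard): category_id=4 -> matches Supplies
  - product 8 (Speaker): category_id=NULL, no match -> dropped
So 2 of 8 rows are dropped.

SQL:
SELECT a.name, b.name AS category
FROM products a
INNER JOIN categories b ON a.category_id = b.id

Result:
name     | category
---------+---------
Desk     | Supplies
Laptop   | Outdoor 
Notebook | Toys    
Charger  | Apparel 
Monitor  | Toys    
Keyboard | Supplies


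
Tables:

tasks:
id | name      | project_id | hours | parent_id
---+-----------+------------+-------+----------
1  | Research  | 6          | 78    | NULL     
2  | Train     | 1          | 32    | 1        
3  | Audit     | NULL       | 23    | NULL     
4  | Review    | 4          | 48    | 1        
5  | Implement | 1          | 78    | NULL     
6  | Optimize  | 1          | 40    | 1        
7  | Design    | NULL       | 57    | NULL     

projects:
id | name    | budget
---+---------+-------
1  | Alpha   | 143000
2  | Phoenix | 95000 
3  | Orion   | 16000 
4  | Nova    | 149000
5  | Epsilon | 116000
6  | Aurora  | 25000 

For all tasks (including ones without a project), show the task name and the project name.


LEFT JOIN keeps every row from tasks (the left table); where project_id has no match in projects, the project columns become NULL. Walk through each task:
  - task 1 (Research): project_id=6 -> matches Aurora
  - task 2 (Train): project_id=1 -> matches Alpha
  - task 3 (Audit): project_id=NULL, no match -> kept with NULL
  - task 4 (Review): project_id=4 -> matches Nova
  - task 5 (Implement): project_id=1 -> matches Alpha
  - task 6 (Optimize): project_id=1 -> matches Alpha
  - task 7 (Design): project_id=NULL, no match -> kept with NULL
All 7 rows appear; 2 have NULL project.

SQL:
SELECT a.name, b.name AS project
FROM tasks a
LEFT JOIN projects b ON a.project_id = b.id

Result:
name      | project
----------+--------
Research  | Aurora 
Train     | Alpha  
Audit     | NULL   
Review    | Nova   
Implement | Alpha  
Optimize  | Alpha  
Design    | NULL   


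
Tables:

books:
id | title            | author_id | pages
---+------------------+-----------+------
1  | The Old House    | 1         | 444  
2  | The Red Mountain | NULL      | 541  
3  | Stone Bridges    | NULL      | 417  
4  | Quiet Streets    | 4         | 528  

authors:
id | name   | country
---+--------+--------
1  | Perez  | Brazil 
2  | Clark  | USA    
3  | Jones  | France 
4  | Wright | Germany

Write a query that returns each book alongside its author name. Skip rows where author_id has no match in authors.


INNER JOIN keeps only books rows whose author_id matches an id in authors. Walk through each book:
  - book 1 (The Old House): author_id=1 -> matches Perez
  - book 2 (The Red Mountain): author_id=NULL, no match -> dropped
  - book 3 (Stone Bridges): author_id=NULL, no match -> dropped
  - book 4 (Quiet Streets): author_id=4 -> matches Wright
So 2 of 4 rows are dropped.

SQL:
SELECT a.title, b.name AS author
FROM books a
INNER JOIN authors b ON a.author_id = b.id

Result:
title         | author
--------------+-------
The Old House | Perez 
Quiet Streets | Wright


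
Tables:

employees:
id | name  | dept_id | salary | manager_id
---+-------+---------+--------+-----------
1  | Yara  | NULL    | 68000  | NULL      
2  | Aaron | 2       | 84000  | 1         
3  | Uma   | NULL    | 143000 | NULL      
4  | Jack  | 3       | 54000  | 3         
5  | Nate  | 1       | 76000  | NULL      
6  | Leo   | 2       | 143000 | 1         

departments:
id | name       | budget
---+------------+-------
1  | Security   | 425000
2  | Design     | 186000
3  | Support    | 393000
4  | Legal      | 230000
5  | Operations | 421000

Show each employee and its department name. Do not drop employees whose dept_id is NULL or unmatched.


LEFT JOIN keeps every row from employees (the left table); where dept_id has no match in departments, the department columns become NULL. Walk through each employee:
  - employee 1 (Yara): dept_id=NULL, no match -> kept with NULL
  - employee 2 (Aaron): dept_id=2 -> matches Design
  - employee 3 (Uma): dept_id=NULL, no match -> kept with NULL
  - employee 4 (Jack): dept_id=3 -> matches Support
  - employee 5 (Nate): dept_id=1 -> matches Security
  - employee 6 (Leo): dept_id=2 -> matches Design
All 6 rows appear; 2 have NULL department.

SQL:
SELECT a.name, b.name AS department
FROM employees a
LEFT JOIN departments b ON a.dept_id = b.id

Result:
name  | department
------+-----------
Yara  | NULL      
Aaron | Design    
Uma   | NULL      
Jack  | Support   
Nate  | Security  
Leo   | Design    


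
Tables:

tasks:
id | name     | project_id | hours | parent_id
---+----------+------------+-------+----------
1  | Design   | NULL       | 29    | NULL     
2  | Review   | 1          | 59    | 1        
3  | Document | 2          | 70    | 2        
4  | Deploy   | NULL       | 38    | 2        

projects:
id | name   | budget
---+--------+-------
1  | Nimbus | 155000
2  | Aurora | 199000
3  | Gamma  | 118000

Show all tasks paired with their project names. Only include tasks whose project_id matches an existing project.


INNER JOIN keeps only tasks rows whose project_id matches an id in projects. Walk through each task:
  - task 1 (Design): project_id=NULL, no match -> dropped
  - task 2 (Review): project_id=1 -> matches Nimbus
  - task 3 (Document): project_id=2 -> matches Aurora
  - task 4 (Deploy): project_id=NULL, no match -> dropped
So 2 of 4 rows are dropped.

SQL:
SELECT a.name, b.name AS project
FROM tasks a
INNER JOIN projects b ON a.project_id = b.id

Result:
name     | project
---------+--------
Review   | Nimbus 
Document | Aurora 


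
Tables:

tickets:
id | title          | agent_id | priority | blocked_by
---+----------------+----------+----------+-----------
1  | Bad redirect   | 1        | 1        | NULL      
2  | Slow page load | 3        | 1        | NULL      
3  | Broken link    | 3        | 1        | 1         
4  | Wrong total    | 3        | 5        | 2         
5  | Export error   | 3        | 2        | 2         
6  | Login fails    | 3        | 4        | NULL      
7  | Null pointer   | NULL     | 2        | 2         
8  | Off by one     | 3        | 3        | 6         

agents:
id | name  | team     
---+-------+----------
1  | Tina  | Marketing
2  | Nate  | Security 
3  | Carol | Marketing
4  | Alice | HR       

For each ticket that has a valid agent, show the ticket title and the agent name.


INNER JOIN keeps only tickets rows whose agent_id matches an id in agents. Walk through each ticket:
  - ticket 1 (Bad redirect): agent_id=1 -> matches Tina
  - ticket 2 (Slow page load): agent_id=3 -> matches Carol
  - ticket 3 (Broken link): agent_id=3 -> matches Carol
  - ticket 4 (Wrong total): agent_id=3 -> matches Carol
  - ticket 5 (Export error): agent_id=3 -> matches Carol
  - ticket 6 (Login fails): agent_id=3 -> matches Carol
  - ticket 7 (Null pointer): agent_id=NULL, no match -> dropped
  - ticket 8 (Off by one): agent_id=3 -> matches Carol
So 1 of 8 rows is dropped.

SQL:
SELECT a.title, b.name AS agent
FROM tickets a
INNER JOIN agents b ON a.agent_id = b.id

Result:
title          | agent
---------------+------
Bad redirect   | Tina 
Slow page load | Carol
Broken link    | Carol
Wrong total    | Carol
Export error   | Carol
Login fails    | Carol
Off by one     | Carol


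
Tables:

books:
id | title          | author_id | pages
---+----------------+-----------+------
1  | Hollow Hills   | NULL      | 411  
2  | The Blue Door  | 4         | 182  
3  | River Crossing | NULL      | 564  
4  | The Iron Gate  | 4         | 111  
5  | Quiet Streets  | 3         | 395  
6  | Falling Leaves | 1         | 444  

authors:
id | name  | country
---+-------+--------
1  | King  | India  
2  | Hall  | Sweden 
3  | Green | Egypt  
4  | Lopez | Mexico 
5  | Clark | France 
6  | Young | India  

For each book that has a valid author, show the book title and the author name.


INNER JOIN keeps only books rows whose author_id matches an id in authors. Walk through each book:
  - book 1 (Hollow Hills): author_id=NULL, no match -> dropped
  - book 2 (The Blue Door): author_id=4 -> matches Lopez
  - book 3 (River Crossing): author_id=NULL, no match -> dropped
  - book 4 (The Iron Gate): author_id=4 -> matches Lopez
  - book 5 (Quiet Streets): author_id=3 -> matches Green
  - book 6 (Falling Leaves): author_id=1 -> matches King
So 2 of 6 rows are dropped.

SQL:
SELECT a.title, b.name AS author
FROM books a
INNER JOIN authors b ON a.author_id = b.id

Result:
title          | author
---------------+-------
The Blue Door  | Lopez 
The Iron Gate  | Lopez 
Quiet Streets  | Green 
Falling Leaves | King  


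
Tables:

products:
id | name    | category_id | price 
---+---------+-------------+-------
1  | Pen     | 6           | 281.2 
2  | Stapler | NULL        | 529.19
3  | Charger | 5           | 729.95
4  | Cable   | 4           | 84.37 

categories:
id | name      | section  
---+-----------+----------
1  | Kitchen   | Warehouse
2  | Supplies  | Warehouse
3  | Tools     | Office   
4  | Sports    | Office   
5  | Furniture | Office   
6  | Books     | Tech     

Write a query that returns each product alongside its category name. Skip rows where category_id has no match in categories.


INNER JOIN keeps only products rows whose category_id matches an id in categories. Walk through each product:
  - product 1 (Pen): category_id=6 -> matches Books
  - product 2 (Stapler): category_id=NULL, no match -> dropped
  - product 3 (Charger): category_id=5 -> matches Furniture
  - product 4 (Cable): category_id=4 -> matches Sports
So 1 of 4 rows is dropped.

SQL:
SELECT a.name, b.name AS category
FROM products a
INNER JOIN categories b ON a.category_id = b.id

Result:
name    | category 
--------+----------
Pen     | Books    
Charger | Furniture
Cable   | Sports   


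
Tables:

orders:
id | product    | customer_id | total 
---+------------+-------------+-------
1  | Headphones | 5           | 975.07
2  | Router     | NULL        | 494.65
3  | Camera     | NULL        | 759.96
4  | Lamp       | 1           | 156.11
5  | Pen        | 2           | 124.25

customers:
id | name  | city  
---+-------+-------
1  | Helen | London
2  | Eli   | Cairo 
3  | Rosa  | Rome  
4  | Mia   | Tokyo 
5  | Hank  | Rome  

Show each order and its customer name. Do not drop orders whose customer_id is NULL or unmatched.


LEFT JOIN keeps every row from orders (the left table); where customer_id has no match in customers, the customer columns become NULL. Walk through each order:
  - order 1 (Headphones): customer_id=5 -> matches Hank
  - order 2 (Router): customer_id=NULL, no match -> kept with NULL
  - order 3 (Camera): customer_id=NULL, no match -> kept with NULL
  - order 4 (Lamp): customer_id=1 -> matches Helen
  - order 5 (Pen): customer_id=2 -> matches Eli
All 5 rows appear; 2 have NULL customer.

SQL:
SELECT a.product, b.name AS customer
FROM orders a
LEFT JOIN customers b ON a.customer_id = b.id

Result:
product    | customer
-----------+---------
Headphones | Hank    
Router     | NULL    
Camera     | NULL    
Lamp       | Helen   
Pen        | Eli     


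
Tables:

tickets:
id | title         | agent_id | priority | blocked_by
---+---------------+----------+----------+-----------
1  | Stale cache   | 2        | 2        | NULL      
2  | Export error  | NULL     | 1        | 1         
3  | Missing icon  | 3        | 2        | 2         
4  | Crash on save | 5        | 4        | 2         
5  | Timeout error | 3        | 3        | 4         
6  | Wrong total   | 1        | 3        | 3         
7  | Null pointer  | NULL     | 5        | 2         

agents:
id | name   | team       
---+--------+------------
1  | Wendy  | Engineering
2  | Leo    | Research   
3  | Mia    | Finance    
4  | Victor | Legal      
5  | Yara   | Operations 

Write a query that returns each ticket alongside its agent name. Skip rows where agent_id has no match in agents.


INNER JOIN keeps only tickets rows whose agent_id matches an id in agents. Walk through each ticket:
  - ticket 1 (Stale cache): agent_id=2 -> matches Leo
  - ticket 2 (Export error): agent_id=NULL, no match -> dropped
  - ticket 3 (Missing icon): agent_id=3 -> matches Mia
  - ticket 4 (Crash on save): agent_id=5 -> matches Yara
  - ticket 5 (Timeout error): agent_id=3 -> matches Mia
  - ticket 6 (Wrong total): agent_id=1 -> matches Wendy
  - ticket 7 (Null pointer): agent_id=NULL, no match -> dropped
So 2 of 7 rows are dropped.

SQL:
SELECT a.title, b.name AS agent
FROM tickets a
INNER JOIN agents b ON a.agent_id = b.id

Result:
title         | agent
--------------+------
Stale cache   | Leo  
Missing icon  | Mia  
Crash on save | Yara 
Timeout error | Mia  
Wrong total   | Wendy


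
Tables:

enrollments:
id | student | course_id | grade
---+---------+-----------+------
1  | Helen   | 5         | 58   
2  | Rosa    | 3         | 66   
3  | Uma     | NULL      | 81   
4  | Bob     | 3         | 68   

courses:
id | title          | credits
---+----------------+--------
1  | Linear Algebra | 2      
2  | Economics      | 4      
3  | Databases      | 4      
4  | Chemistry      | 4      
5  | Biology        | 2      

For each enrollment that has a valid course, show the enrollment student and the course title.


INNER JOIN keeps only enrollments rows whose course_id matches an id in courses. Walk through each enrollment:
  - enrollment 1 (Helen): course_id=5 -> matches Biology
  - enrollment 2 (Rosa): course_id=3 -> matches Databases
  - enrollment 3 (Uma): course_id=NULL, no match -> dropped
  - enrollment 4 (Bob): course_id=3 -> matches Databases
So 1 of 4 rows is dropped.

SQL:
SELECT a.student, b.title AS course
FROM enrollments a
INNER JOIN courses b ON a.course_id = b.id

Result:
student | course   
--------+----------
Helen   | Biology  
Rosa    | Databases
Bob     | Databases


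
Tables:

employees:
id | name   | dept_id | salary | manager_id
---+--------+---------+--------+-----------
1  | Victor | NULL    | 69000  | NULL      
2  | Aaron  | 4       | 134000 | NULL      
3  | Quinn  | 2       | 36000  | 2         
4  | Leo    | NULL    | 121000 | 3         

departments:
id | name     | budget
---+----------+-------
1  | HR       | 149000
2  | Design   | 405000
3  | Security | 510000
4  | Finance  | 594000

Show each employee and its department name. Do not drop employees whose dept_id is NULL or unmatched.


LEFT JOIN keeps every row from employees (the left table); where dept_id has no match in departments, the department columns become NULL. Walk through each employee:
  - employee 1 (Victor): dept_id=NULL, no match -> kept with NULL
  - employee 2 (Aaron): dept_id=4 -> matches Finance
  - employee 3 (Quinn): dept_id=2 -> matches Design
  - employee 4 (Leo): dept_id=NULL, no match -> kept with NULL
All 4 rows appear; 2 have NULL department.

SQL:
SELECT a.name, b.name AS department
FROM employees a
LEFT JOIN departments b ON a.dept_id = b.id

Result:
name   | department
-------+-----------
Victor | NULL      
Aaron  | Finance   
Quinn  | Design    
Leo    | NULL      


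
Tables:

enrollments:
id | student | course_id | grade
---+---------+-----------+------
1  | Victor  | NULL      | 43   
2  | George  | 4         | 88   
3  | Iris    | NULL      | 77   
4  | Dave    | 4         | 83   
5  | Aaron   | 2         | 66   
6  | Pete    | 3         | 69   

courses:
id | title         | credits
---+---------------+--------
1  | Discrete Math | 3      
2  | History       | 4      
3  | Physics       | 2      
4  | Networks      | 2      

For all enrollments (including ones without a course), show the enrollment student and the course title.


LEFT JOIN keeps every row from enrollments (the left table); where course_id has no match in courses, the course columns become NULL. Walk through each enrollment:
  - enrollment 1 (Victor): course_id=NULL, no match -> kept with NULL
  - enrollment 2 (George): course_id=4 -> matches Networks
  - enrollment 3 (Iris): course_id=NULL, no match -> kept with NULL
  - enrollment 4 (Dave): course_id=4 -> matches Networks
  - enrollment 5 (Aaron): course_id=2 -> matches History
  - enrollment 6 (Pete): course_id=3 -> matches Physics
All 6 rows appear; 2 have NULL course.

SQL:
SELECT a.student, b.title AS course
FROM enrollments a
LEFT JOIN courses b ON a.course_id = b.id

Result:
student | course  
--------+---------
Victor  | NULL    
George  | Networks
Iris    | NULL    
Dave    | Networks
Aaron   | History 
Pete    | Physics 


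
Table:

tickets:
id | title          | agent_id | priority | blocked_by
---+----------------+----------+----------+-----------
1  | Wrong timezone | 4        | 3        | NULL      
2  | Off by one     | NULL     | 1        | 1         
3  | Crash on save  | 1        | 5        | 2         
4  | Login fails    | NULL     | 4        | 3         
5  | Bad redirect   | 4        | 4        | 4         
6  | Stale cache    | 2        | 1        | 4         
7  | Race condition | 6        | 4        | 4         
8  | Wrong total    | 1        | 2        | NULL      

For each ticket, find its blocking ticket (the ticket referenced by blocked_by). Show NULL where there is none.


This is a self-join: tickets is joined to a second copy of itself, matching each row's blocked_by to another row's id. Use LEFT JOIN so rows with blocked_by=NULL are kept.
  - ticket 1 (Wrong timezone): blocked_by=NULL -> NULL
  - ticket 2 (Off by one): blocked_by=1 -> Wrong timezone
  - ticket 3 (Crash on save): blocked_by=2 -> Off by one
  - ticket 4 (Login fails): blocked_by=3 -> Crash on save
  - ticket 5 (Bad redirect): blocked_by=4 -> Login fails
  - ticket 6 (Stale cache): blocked_by=4 -> Login fails
  - ticket 7 (Race condition): blocked_by=4 -> Login fails
  - ticket 8 (Wrong total): blocked_by=NULL -> NULL

SQL:
SELECT a.title AS item, b.title AS blocked_by
FROM tickets a
LEFT JOIN tickets b ON a.blocked_by = b.id

Result:
item           | blocked_by    
---------------+---------------
Wrong timezone | NULL          
Off by one     | Wrong timezone
Crash on save  | Off by one    
Login fails    | Crash on save 
Bad redirect   | Login fails   
Stale cache    | Login fails   
Race condition | Login fails   
Wrong total    | NULL          


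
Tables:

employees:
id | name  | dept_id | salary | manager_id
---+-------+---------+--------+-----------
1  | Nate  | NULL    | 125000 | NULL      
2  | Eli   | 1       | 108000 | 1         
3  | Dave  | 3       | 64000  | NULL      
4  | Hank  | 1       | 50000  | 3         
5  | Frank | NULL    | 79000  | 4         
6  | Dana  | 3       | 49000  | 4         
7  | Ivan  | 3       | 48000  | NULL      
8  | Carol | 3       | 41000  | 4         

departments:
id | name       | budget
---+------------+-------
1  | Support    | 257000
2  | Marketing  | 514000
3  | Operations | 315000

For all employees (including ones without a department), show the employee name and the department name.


LEFT JOIN keeps every row from employees (the left table); where dept_id has no match in departments, the department columns become NULL. Walk through each employee:
  - employee 1 (Nate): dept_id=NULL, no match -> kept with NULL
  - employee 2 (Eli): dept_id=1 -> matches Support
  - employee 3 (Dave): dept_id=3 -> matches Operations
  - employee 4 (Hank): dept_id=1 -> matches Support
  - employee 5 (Frank): dept_id=NULL, no match -> kept with NULL
  - employee 6 (Dana): dept_id=3 -> matches Operations
  - employee 7 (Ivan): dept_id=3 -> matches Operations
  - employee 8 (Carol): dept_id=3 -> matches Operations
All 8 rows appear; 2 have NULL department.

SQL:
SELECT a.name, b.name AS department
FROM employees a
LEFT JOIN departments b ON a.dept_id = b.id

Result:
name  | department
------+-----------
Nate  | NULL      
Eli   | Support   
Dave  | Operations
Hank  | Support   
Frank | NULL      
Dana  | Operations
Ivan  | Operations
Carol | Operations


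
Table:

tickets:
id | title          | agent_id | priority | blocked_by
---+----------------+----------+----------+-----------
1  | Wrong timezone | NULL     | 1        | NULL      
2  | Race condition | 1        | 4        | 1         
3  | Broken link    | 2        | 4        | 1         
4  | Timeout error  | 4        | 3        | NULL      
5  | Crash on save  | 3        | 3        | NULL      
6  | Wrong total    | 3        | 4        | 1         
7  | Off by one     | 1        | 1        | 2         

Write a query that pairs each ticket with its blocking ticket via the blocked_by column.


This is a self-join: tickets is joined to a second copy of itself, matching each row's blocked_by to another row's id. Use LEFT JOIN so rows with blocked_by=NULL are kept.
  - ticket 1 (Wrong timezone): blocked_by=NULL -> NULL
  - ticket 2 (Race condition): blocked_by=1 -> Wrong timezone
  - ticket 3 (Broken link): blocked_by=1 -> Wrong timezone
  - ticket 4 (Timeout error): blocked_by=NULL -> NULL
  - ticket 5 (Crash on save): blocked_by=NULL -> NULL
  - ticket 6 (Wrong total): blocked_by=1 -> Wrong timezone
  - ticket 7 (Off by one): blocked_by=2 -> Race condition

SQL:
SELECT a.title AS item, b.title AS blocked_by
FROM tickets a
LEFT JOIN tickets b ON a.blocked_by = b.id

Result:
item           | blocked_by    
---------------+---------------
Wrong timezone | NULL          
Race condition | Wrong timezone
Broken link    | Wrong timezone
Timeout error  | NULL          
Crash on save  | NULL          
Wrong total    | Wrong timezone
Off by one     | Race condition


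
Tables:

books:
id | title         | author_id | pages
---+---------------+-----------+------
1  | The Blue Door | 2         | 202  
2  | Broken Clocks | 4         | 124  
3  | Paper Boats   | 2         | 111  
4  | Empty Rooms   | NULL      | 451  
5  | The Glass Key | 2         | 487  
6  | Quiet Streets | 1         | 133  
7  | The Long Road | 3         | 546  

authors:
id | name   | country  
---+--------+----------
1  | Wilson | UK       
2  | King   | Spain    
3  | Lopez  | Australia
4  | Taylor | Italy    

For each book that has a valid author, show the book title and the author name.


INNER JOIN keeps only books rows whose author_id matches an id in authors. Walk through each book:
  - book 1 (The Blue Door): author_id=2 -> matches King
  - book 2 (Broken Clocks): author_id=4 -> matches Taylor
  - book 3 (Paper Boats): author_id=2 -> matches King
  - book 4 (Empty Rooms): author_id=NULL, no match -> dropped
  - book 5 (The Glass Key): author_id=2 -> matches King
  - book 6 (Quiet Streets): author_id=1 -> matches Wilson
  - book 7 (The Long Road): author_id=3 -> matches Lopez
So 1 of 7 rows is dropped.

SQL:
SELECT a.title, b.name AS author
FROM books a
INNER JOIN authors b ON a.author_id = b.id

Result:
title         | author
--------------+-------
The Blue Door | King  
Broken Clocks | Taylor
Paper Boats   | King  
The Glass Key | King  
Quiet Streets | Wilson
The Long Road | Lopez 


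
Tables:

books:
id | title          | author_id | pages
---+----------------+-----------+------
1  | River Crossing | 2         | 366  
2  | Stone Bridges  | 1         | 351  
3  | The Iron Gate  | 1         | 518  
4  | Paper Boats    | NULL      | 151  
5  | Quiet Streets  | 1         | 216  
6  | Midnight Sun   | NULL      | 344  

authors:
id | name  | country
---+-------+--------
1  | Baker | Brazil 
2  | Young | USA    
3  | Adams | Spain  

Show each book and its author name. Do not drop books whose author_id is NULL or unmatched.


LEFT JOIN keeps every row from books (the left table); where author_id has no match in authors, the author columns become NULL. Walk through each book:
  - book 1 (River Crossing): author_id=2 -> matches Young
  - book 2 (Stone Bridges): author_id=1 -> matches Baker
  - book 3 (The Iron Gate): author_id=1 -> matches Baker
  - book 4 (Paper Boats): author_id=NULL, no match -> kept with NULL
  - book 5 (Quiet Streets): author_id=1 -> matches Baker
  - book 6 (Midnight Sun): author_id=NULL, no match -> kept with NULL
All 6 rows appear; 2 have NULL author.

SQL:
SELECT a.title, b.name AS author
FROM books a
LEFT JOIN authors b ON a.author_id = b.id

Result:
title          | author
---------------+-------
River Crossing | Young 
Stone Bridges  | Baker 
The Iron Gate  | Baker 
Paper Boats    | NULL  
Quiet Streets  | Baker 
Midnight Sun   | NULL  


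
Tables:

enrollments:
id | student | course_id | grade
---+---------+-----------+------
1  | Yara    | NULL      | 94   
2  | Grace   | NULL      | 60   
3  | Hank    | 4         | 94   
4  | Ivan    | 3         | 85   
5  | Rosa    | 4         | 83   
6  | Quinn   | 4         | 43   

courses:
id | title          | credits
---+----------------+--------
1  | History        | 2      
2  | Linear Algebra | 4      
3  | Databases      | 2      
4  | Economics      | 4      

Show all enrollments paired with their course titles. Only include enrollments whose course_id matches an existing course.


INNER JOIN keeps only enrollments rows whose course_id matches an id in courses. Walk through each enrollment:
  - enrollment 1 (Yara): course_id=NULL, no match -> dropped
  - enrollment 2 (Grace): course_id=NULL, no match -> dropped
  - enrollment 3 (Hank): course_id=4 -> matches Economics
  - enrollment 4 (Ivan): course_id=3 -> matches Databases
  - enrollment 5 (Rosa): course_id=4 -> matches Economics
  - enrollment 6 (Quinn): course_id=4 -> matches Economics
So 2 of 6 rows are dropped.

SQL:
SELECT a.student, b.title AS course
FROM enrollments a
INNER JOIN courses b ON a.course_id = b.id

Result:
student | course   
--------+----------
Hank    | Economics
Ivan    | Databases
Rosa    | Economics
Quinn   | Economics


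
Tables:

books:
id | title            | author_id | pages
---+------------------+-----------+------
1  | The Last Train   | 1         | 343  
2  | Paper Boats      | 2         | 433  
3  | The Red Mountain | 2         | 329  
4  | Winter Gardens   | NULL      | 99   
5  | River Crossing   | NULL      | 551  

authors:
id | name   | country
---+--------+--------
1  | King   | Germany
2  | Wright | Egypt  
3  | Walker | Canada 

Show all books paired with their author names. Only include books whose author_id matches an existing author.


INNER JOIN keeps only books rows whose author_id matches an id in authors. Walk through each book:
  - book 1 (The Last Train): author_id=1 -> matches King
  - book 2 (Paper Boats): author_id=2 -> matches Wright
  - book 3 (The Red Mountain): author_id=2 -> matches Wright
  - book 4 (Winter Gardens): author_id=NULL, no match -> dropped
  - book 5 (River Crossing): author_id=NULL, no match -> dropped
So 2 of 5 rows are dropped.

SQL:
SELECT a.title, b.name AS author
FROM books a
INNER JOIN authors b ON a.author_id = b.id

Result:
title            | author
-----------------+-------
The Last Train   | King  
Paper Boats      | Wright
The Red Mountain | Wright


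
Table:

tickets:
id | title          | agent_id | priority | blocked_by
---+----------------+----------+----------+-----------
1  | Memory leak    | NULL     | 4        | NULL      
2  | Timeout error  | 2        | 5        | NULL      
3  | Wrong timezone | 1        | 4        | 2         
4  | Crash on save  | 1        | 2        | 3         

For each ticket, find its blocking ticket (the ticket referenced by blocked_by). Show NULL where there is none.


This is a self-join: tickets is joined to a second copy of itself, matching each row's blocked_by to another row's id. Use LEFT JOIN so rows with blocked_by=NULL are kept.
  - ticket 1 (Memory leak): blocked_by=NULL -> NULL
  - ticket 2 (Timeout error): blocked_by=NULL -> NULL
  - ticket 3 (Wrong timezone): blocked_by=2 -> Timeout error
  - ticket 4 (Crash on save): blocked_by=3 -> Wrong timezone

SQL:
SELECT a.title AS item, b.title AS blocked_by
FROM tickets a
LEFT JOIN tickets b ON a.blocked_by = b.id

Result:
item           | blocked_by    
---------------+---------------
Memory leak    | NULL          
Timeout error  | NULL          
Wrong timezone | Timeout error 
Crash on save  | Wrong timezone


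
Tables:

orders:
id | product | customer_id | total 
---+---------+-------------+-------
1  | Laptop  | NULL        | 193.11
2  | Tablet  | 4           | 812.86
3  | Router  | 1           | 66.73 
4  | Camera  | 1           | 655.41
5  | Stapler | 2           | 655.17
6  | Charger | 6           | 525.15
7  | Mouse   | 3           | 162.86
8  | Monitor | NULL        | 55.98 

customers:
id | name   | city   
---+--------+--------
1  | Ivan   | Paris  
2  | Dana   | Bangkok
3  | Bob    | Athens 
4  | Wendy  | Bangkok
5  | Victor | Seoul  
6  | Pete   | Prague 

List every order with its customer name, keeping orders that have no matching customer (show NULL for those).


LEFT JOIN keeps every row from orders (the left table); where customer_id has no match in customers, the customer columns become NULL. Walk through each order:
  - order 1 (Laptop): customer_id=NULL, no match -> kept with NULL
  - order 2 (Tablet): customer_id=4 -> matches Wendy
  - order 3 (Router): customer_id=1 -> matches Ivan
  - order 4 (Camera): customer_id=1 -> matches Ivan
  - order 5 (Stapler): customer_id=2 -> matches Dana
  - order 6 (Charger): customer_id=6 -> matches Pete
  - order 7 (Mouse): customer_id=3 -> matches Bob
  - order 8 (Monitor): customer_id=NULL, no match -> kept with NULL
All 8 rows appear; 2 have NULL customer.

SQL:
SELECT a.product, b.name AS customer
FROM orders a
LEFT JOIN customers b ON a.customer_id = b.id

Result:
product | customer
--------+---------
Laptop  | NULL    
Tablet  | Wendy   
Router  | Ivan    
Camera  | Ivan    
Stapler | Dana    
Charger | Pete    
Mouse   | Bob     
Monitor | NULL    


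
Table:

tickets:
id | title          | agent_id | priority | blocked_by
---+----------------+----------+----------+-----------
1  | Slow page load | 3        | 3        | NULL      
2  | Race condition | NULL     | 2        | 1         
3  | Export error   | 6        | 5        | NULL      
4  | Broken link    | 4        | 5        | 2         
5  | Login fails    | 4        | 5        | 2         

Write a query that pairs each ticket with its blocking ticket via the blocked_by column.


This is a self-join: tickets is joined to a second copy of itself, matching each row's blocked_by to another row's id. Use LEFT JOIN so rows with blocked_by=NULL are kept.
  - ticket 1 (Slow page load): blocked_by=NULL -> NULL
  - ticket 2 (Race condition): blocked_by=1 -> Slow page load
  - ticket 3 (Export error): blocked_by=NULL -> NULL
  - ticket 4 (Broken link): blocked_by=2 -> Race condition
  - ticket 5 (Login fails): blocked_by=2 -> Race condition

SQL:
SELECT a.title AS item, b.title AS blocked_by
FROM tickets a
LEFT JOIN tickets b ON a.blocked_by = b.id

Result:
item           | blocked_by    
---------------+---------------
Slow page load | NULL          
Race condition | Slow page load
Export error   | NULL          
Broken link    | Race condition
Login fails    | Race condition


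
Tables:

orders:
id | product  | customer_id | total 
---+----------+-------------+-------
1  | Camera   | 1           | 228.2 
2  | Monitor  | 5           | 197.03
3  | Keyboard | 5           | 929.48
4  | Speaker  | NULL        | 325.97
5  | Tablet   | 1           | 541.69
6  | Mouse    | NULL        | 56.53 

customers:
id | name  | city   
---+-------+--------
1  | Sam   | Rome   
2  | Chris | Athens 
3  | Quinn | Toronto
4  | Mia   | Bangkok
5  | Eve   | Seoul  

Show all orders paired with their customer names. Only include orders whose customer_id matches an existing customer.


INNER JOIN keeps only orders rows whose customer_id matches an id in customers. Walk through each order:
  - order 1 (Camera): customer_id=1 -> matches Sam
  - order 2 (Monitor): customer_id=5 -> matches Eve
  - order 3 (Keyboard): customer_id=5 -> matches Eve
  - order 4 (Speaker): customer_id=NULL, no match -> dropped
  - order 5 (Tablet): customer_id=1 -> matches Sam
  - order 6 (Mouse): customer_id=NULL, no match -> dropped
So 2 of 6 rows are dropped.

SQL:
SELECT a.product, b.name AS customer
FROM orders a
INNER JOIN customers b ON a.customer_id = b.id

Result:
product  | customer
---------+---------
Camera   | Sam     
Monitor  | Eve     
Keyboard | Eve     
Tablet   | Sam     


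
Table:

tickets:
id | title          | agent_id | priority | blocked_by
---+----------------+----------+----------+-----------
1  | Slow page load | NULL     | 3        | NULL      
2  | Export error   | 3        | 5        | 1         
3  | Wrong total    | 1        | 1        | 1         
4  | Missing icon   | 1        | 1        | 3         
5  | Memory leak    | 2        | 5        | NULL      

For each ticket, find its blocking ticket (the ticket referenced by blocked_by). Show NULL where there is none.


This is a self-join: tickets is joined to a second copy of itself, matching each row's blocked_by to another row's id. Use LEFT JOIN so rows with blocked_by=NULL are kept.
  - ticket 1 (Slow page load): blocked_by=NULL -> NULL
  - ticket 2 (Export error): blocked_by=1 -> Slow page load
  - ticket 3 (Wrong total): blocked_by=1 -> Slow page load
  - ticket 4 (Missing icon): blocked_by=3 -> Wrong total
  - ticket 5 (Memory leak): blocked_by=NULL -> NULL

SQL:
SELECT a.title AS item, b.title AS blocked_by
FROM tickets a
LEFT JOIN tickets b ON a.blocked_by = b.id

Result:
item           | blocked_by    
---------------+---------------
Slow page load | NULL          
Export error   | Slow page load
Wrong total    | Slow page load
Missing icon   | Wrong total   
Memory leak    | NULL          


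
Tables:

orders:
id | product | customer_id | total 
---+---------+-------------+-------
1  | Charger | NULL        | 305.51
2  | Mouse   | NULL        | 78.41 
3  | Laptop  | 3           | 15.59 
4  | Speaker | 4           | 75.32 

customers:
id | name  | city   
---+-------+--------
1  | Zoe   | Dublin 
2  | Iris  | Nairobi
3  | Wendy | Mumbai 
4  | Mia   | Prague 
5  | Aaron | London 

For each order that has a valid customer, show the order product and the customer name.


INNER JOIN keeps only orders rows whose customer_id matches an id in customers. Walk through each order:
  - order 1 (Charger): customer_id=NULL, no match -> dropped
  - order 2 (Mouse): customer_id=NULL, no match -> dropped
  - order 3 (Laptop): customer_id=3 -> matches Wendy
  - order 4 (Speaker): customer_id=4 -> matches Mia
So 2 of 4 rows are dropped.

SQL:
SELECT a.product, b.name AS customer
FROM orders a
INNER JOIN customers b ON a.customer_id = b.id

Result:
product | customer
--------+---------
Laptop  | Wendy   
Speaker | Mia     


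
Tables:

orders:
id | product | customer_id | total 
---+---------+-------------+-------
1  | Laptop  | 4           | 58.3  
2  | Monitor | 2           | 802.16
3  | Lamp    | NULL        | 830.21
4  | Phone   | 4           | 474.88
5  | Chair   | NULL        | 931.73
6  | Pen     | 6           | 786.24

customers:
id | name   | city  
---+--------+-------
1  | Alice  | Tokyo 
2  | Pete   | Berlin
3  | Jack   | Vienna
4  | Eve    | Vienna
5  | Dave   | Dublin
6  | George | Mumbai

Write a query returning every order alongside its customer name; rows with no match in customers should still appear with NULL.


LEFT JOIN keeps every row from orders (the left table); where customer_id has no match in customers, the customer columns become NULL. Walk through each order:
  - order 1 (Laptop): customer_id=4 -> matches Eve
  - order 2 (Monitor): customer_id=2 -> matches Pete
  - order 3 (Lamp): customer_id=NULL, no match -> kept with NULL
  - order 4 (Phone): customer_id=4 -> matches Eve
  - order 5 (Chair): customer_id=NULL, no match -> kept with NULL
  - order 6 (Pen): customer_id=6 -> matches George
All 6 rows appear; 2 have NULL customer.

SQL:
SELECT a.product, b.name AS customer
FROM orders a
LEFT JOIN customers b ON a.customer_id = b.id

Result:
product | customer
--------+---------
Laptop  | Eve     
Monitor | Pete    
Lamp    | NULL    
Phone   | Eve     
Chair   | NULL    
Pen     | George  


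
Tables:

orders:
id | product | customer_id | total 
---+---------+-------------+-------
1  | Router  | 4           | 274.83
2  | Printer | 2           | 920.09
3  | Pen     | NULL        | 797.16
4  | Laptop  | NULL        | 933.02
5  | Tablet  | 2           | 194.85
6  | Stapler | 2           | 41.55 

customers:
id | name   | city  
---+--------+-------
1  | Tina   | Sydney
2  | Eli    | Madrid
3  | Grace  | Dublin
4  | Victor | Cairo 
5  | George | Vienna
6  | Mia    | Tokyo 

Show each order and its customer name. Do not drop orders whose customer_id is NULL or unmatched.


LEFT JOIN keeps every row from orders (the left table); where customer_id has no match in customers, the customer columns become NULL. Walk through each order:
  - order 1 (Router): customer_id=4 -> matches Victor
  - order 2 (Printer): customer_id=2 -> matches Eli
  - order 3 (Pen): customer_id=NULL, no match -> kept with NULL
  - order 4 (Laptop): customer_id=NULL, no match -> kept with NULL
  - order 5 (Tablet): customer_id=2 -> matches Eli
  - order 6 (Stapler): customer_id=2 -> matches Eli
All 6 rows appear; 2 have NULL customer.

SQL:
SELECT a.product, b.name AS customer
FROM orders a
LEFT JOIN customers b ON a.customer_id = b.id

Result:
product | customer
--------+---------
Router  | Victor  
Printer | Eli     
Pen     | NULL    
Laptop  | NULL    
Tablet  | Eli     
Stapler | Eli     
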